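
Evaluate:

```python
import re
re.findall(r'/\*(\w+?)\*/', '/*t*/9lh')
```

Because there's exactly one group, `findall` drops the full match and keeps group 1 from the one hit.

['t']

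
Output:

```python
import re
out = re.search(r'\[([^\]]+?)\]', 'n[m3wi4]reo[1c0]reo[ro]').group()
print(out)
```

[m3wi4]

Unlike `match`, `search` isn't anchored — it looks for the pattern anywhere in the string.
The match spans [1:8] → '[m3wi4]'.
Captured: group 1 = 'm3wi4'.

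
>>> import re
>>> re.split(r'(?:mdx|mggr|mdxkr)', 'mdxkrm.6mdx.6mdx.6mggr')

`|` is ordered: at each position the engine commits to the first alternative that works.
The string is cut at each match, leaving 5 pieces.

['', 'krm.6', '.6', '.6', '']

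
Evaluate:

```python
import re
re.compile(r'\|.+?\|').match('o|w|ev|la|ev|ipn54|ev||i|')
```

None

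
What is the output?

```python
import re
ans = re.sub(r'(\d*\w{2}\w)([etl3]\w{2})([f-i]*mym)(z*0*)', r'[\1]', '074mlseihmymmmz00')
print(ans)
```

[074mls]mmz00

Pattern: zero or more of a digit, then exactly 2 of a word character, then a word character (captured); then one of [etl3], then exactly 2 of a word character (captured); then zero or more of a character in [f-i], then the literal 'mym' (captured); then zero or more of the literal 'z', then zero or more of a literal '0' (captured).
Matches: at [0:12] → '074mlseihmym'.
Each match is replaced using the text its own group 1 captured.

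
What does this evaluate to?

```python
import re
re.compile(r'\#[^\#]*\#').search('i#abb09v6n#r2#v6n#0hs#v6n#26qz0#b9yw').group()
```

The match spans [1:11] → '#abb09v6n#'.

'#abb09v6n#'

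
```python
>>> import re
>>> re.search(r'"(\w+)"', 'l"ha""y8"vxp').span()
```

(1, 5)

Unlike `match`, `search` isn't anchored — it looks for the pattern anywhere in the string.
The match spans [1:5] → '"ha"'.
Captured: group 1 = 'ha'.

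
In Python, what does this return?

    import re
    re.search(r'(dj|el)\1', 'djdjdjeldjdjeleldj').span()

(0, 4)

After group 1 captures some text, `\1` only succeeds where that same text appears again.
Unlike `match`, `search` isn't anchored — it looks for the pattern anywhere in the string.
The match spans [0:4] → 'djdj'.
Captured: group 1 = 'dj'.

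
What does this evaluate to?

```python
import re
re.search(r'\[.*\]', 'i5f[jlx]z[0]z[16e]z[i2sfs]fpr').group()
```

`search` walks the string left to right and returns the first match it finds.
The match spans [3:26] → '[jlx]z[0]z[16e]z[i2sfs]'.

'[jlx]z[0]z[16e]z[i2sfs]'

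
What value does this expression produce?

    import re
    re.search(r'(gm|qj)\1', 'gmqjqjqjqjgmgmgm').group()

'qjqj'

`\1` is not a pattern — it's the concrete string captured by group 1, re-applied verbatim.
The match spans [2:6] → 'qjqj'.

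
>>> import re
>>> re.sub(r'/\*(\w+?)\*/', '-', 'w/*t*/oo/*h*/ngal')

Matches: at [1:6] → '/*t*/'; at [8:13] → '/*h*/'.
Each match is replaced by '-'.

'w-oo-ngal'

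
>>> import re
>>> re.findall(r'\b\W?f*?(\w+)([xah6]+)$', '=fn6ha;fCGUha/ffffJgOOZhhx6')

[('ffffJgOOZhhx', '6')]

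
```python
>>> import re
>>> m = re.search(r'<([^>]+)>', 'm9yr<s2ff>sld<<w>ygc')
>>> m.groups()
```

The match spans [4:10] → '<s2ff>'.
Captured: group 1 = 's2ff'.

('s2ff',)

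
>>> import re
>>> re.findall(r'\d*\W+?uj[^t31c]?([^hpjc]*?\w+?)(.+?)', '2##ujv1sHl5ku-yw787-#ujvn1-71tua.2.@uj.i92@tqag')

[('1', 's'), ('n', '1'), ('i', '9')]

The `?` after the quantifier makes it lazy — it takes as little as possible before letting the rest of the pattern try.
`findall` packs the 2 group values into a tuple for every match.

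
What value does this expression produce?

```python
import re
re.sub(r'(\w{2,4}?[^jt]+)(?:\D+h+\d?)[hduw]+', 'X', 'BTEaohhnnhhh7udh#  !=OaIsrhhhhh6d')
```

The pattern matches 2 to 4 of a word character (lazy), then one or more of any character except [jt] (captured); then one or more of a non-digit, then one or more of the literal 'h', then optionally a digit (non-capturing group); then one or more of one of [hduw].
Matches: at [0:33] → 'BTEaohhnnhhh7udh#  !=OaIsrhhhhh6d'.
Each match is replaced by 'X'.

'X'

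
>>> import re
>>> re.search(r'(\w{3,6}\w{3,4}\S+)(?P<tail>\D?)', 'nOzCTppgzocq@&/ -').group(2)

' '

The pattern matches 3 to 6 of a word character, then 3 to 4 of a word character, then one or more of a non-whitespace character (captured); then optionally a non-digit (captured as 'tail').
`search` walks the string left to right and returns the first match it finds.
The match spans [0:16] → 'nOzCTppgzocq@&/ '.
Captured: group 1 = 'nOzCTppgzocq@&/', group 2 = ' '.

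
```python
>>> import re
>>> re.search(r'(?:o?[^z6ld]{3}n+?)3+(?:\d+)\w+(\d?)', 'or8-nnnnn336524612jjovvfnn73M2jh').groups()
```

('',)

The pattern matches optionally the literal 'o', then exactly 3 of any character except [z6ld], then one or more of a literal 'n' (lazy) (non-capturing group); then one or more of a literal '3'; then one or more of a digit (non-capturing group); then one or more of a word character; then optionally a digit (captured).
`re.search` scans for the first position where the pattern succeeds.
The match spans [0:32] → 'or8-nnnnn336524612jjovvfnn73M2jh'.
Captured: group 1 = ''.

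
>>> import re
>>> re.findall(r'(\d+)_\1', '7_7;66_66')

['7', '66']

The backreference `\1` re-matches whatever the first group consumed, character for character.
`findall` collects group 1 from each match (2 total).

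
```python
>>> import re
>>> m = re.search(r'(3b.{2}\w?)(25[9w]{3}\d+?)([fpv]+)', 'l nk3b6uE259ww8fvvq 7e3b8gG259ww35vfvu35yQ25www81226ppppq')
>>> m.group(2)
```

The pattern matches the literal '3b', then exactly 2 of any character, then optionally a word character (captured); then the literal '25', then exactly 3 of one of [9w], then one or more of a digit (lazy) (captured); then one or more of one of [fpv] (captured).
Unlike `match`, `search` isn't anchored — it looks for the pattern anywhere in the string.
The match spans [4:18] → '3b6uE259ww8fvv'.
Captured: group 1 = '3b6uE', group 2 = '259ww8', group 3 = 'fvv'.

'259ww8'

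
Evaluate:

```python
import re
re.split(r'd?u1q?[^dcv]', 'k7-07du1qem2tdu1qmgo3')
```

Pattern: optionally the literal 'd', then the literal 'u1', then optionally a literal 'q'; then any character except [dcv].
The string is cut at each match, leaving 3 pieces.

['k7-07', 'm2t', 'go3']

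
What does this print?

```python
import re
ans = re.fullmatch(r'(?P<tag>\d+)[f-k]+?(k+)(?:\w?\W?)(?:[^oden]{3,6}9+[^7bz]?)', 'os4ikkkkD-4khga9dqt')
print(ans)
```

This matches one or more of a digit (captured as 'tag'); then one or more of a character in [f-k] (lazy); then one or more of a literal 'k' (captured); then optionally a word character, then optionally a non-word character (non-capturing group); then 3 to 6 of any character except [oden], then one or more of a literal '9', then optionally any character except [7bz] (non-capturing group).
For `fullmatch`, every character of the input must be accounted for by the pattern.
Here the pattern can't cover the whole string, so the call returns None.

None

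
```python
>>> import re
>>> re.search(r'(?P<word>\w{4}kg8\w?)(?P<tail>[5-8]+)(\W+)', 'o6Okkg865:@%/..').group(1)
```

Pattern: exactly 4 of a word character, then the literal 'kg8', then optionally a word character (captured as 'word'); then one or more of a character in [5-8] (captured as 'tail'); then one or more of a non-word character (captured).
`re.search` scans for the first position where the pattern succeeds.
The match spans [0:15] → 'o6Okkg865:@%/..'.
Captured: group 1 = 'o6Okkg86', group 2 = '5', group 3 = ':@%/..'.

'o6Okkg86'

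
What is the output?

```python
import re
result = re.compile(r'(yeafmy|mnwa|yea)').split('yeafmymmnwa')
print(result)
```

['', 'yeafmy', 'm', 'mnwa', '']

Branches in `(...|...)` are attempted left-to-right; the first branch that allows the whole pattern to succeed is taken.
`re.split` interleaves the captured-group text with the surrounding fragments.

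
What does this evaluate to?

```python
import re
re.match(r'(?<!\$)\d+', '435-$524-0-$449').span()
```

Because the assertion is negative and zero-width, positions next to the forbidden text are skipped.
With `match`, the pattern is implicitly anchored at the beginning.
The match spans [0:3] → '435'.

(0, 3)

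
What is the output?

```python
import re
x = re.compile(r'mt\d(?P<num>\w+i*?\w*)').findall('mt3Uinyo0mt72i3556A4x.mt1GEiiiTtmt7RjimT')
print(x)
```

Pattern: the literal 'mt', then a digit; then one or more of a word character, then zero or more of the literal 'i' (lazy), then zero or more of a word character (captured as 'num').
Walking the string: at [0:21] match 'mt3Uinyo0mt72i3556A4x', group 1 = 'Uinyo0mt72i3556A4x'; at [22:40] match 'mt1GEiiiTtmt7RjimT', group 1 = 'GEiiiTtmt7RjimT'.
One capturing group, so `findall` returns just the captured substring from each match — 2 in all.

['Uinyo0mt72i3556A4x', 'GEiiiTtmt7RjimT']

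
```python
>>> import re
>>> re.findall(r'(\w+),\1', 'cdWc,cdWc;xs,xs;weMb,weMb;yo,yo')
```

['cdWc', 'xs', 'weMb', 'yo']

After group 1 captures some text, `\1` only succeeds where that same text appears again.
Walking the string: at [0:9] match 'cdWc,cdWc', group 1 = 'cdWc'; at [10:15] match 'xs,xs', group 1 = 'xs'; at [16:25] match 'weMb,weMb', group 1 = 'weMb'; at [26:31] match 'yo,yo', group 1 = 'yo'.
Because there's exactly one group, `findall` drops the full match and keeps group 1 from each hit.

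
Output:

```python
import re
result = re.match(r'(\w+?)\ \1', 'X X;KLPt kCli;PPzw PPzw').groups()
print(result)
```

`\1` has to match the exact text group 1 already captured.
With `match`, the pattern is implicitly anchored at the beginning.
The match spans [0:3] → 'X X'.
Captured: group 1 = 'X'.

('X',)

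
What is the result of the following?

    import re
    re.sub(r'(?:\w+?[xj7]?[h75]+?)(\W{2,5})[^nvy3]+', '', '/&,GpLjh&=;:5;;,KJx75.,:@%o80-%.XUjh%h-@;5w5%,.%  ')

Pattern: one or more of a word character (lazy), then optionally one of [xj7], then one or more of one of [h75] (lazy) (non-capturing group); then 2 to 5 of a non-word character (captured); then one or more of any character except [nvy3].
Matches: at [3:50] → 'GpLjh&=;:5;;,KJx75.,:@%o80-%.XUjh%h-@;5w5%,.%  '.
Every occurrence is swapped for ''.

'/&,'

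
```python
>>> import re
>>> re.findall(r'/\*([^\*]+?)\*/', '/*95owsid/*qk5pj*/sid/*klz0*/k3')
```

['qk5pj', 'klz0']

Matches: at [9:18] match '/*qk5pj*/', group 1 = 'qk5pj'; at [21:29] match '/*klz0*/', group 1 = 'klz0'.
Because there's exactly one group, `findall` drops the full match and keeps group 1 from each hit.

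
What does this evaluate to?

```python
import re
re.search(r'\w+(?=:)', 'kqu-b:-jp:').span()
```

(4, 5)

The `(?=…)`/`(?<=…)` assertion just peeks at neighbouring text; it doesn't advance the match position.
Unlike `match`, `search` isn't anchored — it looks for the pattern anywhere in the string.
The match spans [4:5] → 'b'.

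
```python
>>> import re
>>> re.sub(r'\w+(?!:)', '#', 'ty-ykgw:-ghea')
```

The negative lookaround is zero-width — it rules out positions where the adjacent text would match, without consuming anything.
Matches: at [0:2] → 'ty'; at [3:6] → 'ykg'; at [9:13] → 'ghea'.
`sub` substitutes '#' at each match site.

'#-#w:-#'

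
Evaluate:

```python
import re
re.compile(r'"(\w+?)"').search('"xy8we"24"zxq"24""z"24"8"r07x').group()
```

Unlike `match`, `search` isn't anchored — it looks for the pattern anywhere in the string.
The match spans [0:7] → '"xy8we"'.
Captured: group 1 = 'xy8we'.

'"xy8we"'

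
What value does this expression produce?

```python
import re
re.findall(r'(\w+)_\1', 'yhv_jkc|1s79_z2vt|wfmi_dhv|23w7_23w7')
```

The backreference `\1` re-matches whatever the first group consumed, character for character.
Scanning left to right: at [27:36] match '23w7_23w7', group 1 = '23w7'.
Because there's exactly one group, `findall` drops the full match and keeps group 1 from the one hit.

['23w7']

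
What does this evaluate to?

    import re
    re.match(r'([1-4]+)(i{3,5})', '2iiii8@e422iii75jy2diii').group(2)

The pattern matches one or more of a character in [1-4] (captured); then 3 to 5 of a literal 'i' (captured).
`re.match` won't scan ahead — the pattern has to work from the very first character.
The match spans [0:5] → '2iiii'.
Captured: group 1 = '2', group 2 = 'iiii'.

'iiii'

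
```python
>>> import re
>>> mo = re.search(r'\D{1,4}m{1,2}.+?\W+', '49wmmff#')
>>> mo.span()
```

Pattern: 1 to 4 of a non-digit, then 1 to 2 of the literal 'm'; then one or more of any character (lazy), then one or more of a non-word character.
`re.search` tries every starting position until one works.
The match spans [2:8] → 'wmmff#'.

(2, 8)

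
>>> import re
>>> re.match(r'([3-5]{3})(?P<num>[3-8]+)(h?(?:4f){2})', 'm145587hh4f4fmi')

None

The pattern matches exactly 3 of a character in [3-5] (captured); then one or more of a character in [3-8] (captured as 'num'); then optionally the literal 'h', then the literal '4f' repeated 2 times (captured).
With `match`, the pattern is implicitly anchored at the beginning.
Here the pattern fails at index 0, so the call returns None.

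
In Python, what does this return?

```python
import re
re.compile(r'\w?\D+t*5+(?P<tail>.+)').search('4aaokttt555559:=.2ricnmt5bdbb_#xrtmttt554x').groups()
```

('9:=.2ricnmt5bdbb_#xrtmttt554x',)

The match spans [0:42] → '4aaokttt555559:=.2ricnmt5bdbb_#xrtmttt554x'.
Captured: group 1 = '9:=.2ricnmt5bdbb_#xrtmttt554x'.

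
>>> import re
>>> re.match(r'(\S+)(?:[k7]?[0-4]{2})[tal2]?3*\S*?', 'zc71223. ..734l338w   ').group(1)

The match spans [0:7] → 'zc71223'.
Captured: group 1 = 'zc712'.

'zc712'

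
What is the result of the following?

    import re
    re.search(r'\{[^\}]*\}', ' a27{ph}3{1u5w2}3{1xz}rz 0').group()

`re.search` scans for the first position where the pattern succeeds.
The match spans [4:8] → '{ph}'.

'{ph}'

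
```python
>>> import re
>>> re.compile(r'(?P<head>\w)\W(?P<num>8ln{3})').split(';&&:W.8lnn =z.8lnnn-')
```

Pattern: a word character (captured as 'head'); then a non-word character; then the literal '8l', then exactly 3 of the literal 'n' (captured as 'num').
`re.split` interleaves the captured-group text with the surrounding fragments.

[';&&:W.8lnn =', 'z', '8lnnn', '-']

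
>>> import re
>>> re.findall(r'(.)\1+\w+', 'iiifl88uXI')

['i']

`\1` has to match the exact text group 1 already captured.
Matches: at [0:10] match 'iiifl88uXI', group 1 = 'i'.
With a single group, `findall` returns only what that group captured — 1 item.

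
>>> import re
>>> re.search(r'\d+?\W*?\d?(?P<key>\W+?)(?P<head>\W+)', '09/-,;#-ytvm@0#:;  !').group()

'09/-,;#-'

The pattern matches one or more of a digit (lazy), then zero or more of a non-word character (lazy), then optionally a digit; then one or more of a non-word character (lazy) (captured as 'key'); then one or more of a non-word character (captured as 'head').
`search` walks the string left to right and returns the first match it finds.
The match spans [0:8] → '09/-,;#-'.
Captured: group 1 = '/', group 2 = '-,;#-'.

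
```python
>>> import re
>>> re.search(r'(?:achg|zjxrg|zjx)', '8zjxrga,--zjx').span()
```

Branches in `(...|...)` are attempted left-to-right; the first branch that allows the whole pattern to succeed is taken.
`search` walks the string left to right and returns the first match it finds.
The match spans [1:6] → 'zjxrg'.

(1, 6)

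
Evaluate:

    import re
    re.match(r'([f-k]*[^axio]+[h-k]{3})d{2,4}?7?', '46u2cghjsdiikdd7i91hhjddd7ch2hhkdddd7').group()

'46u2cghjsdiikdd7'

`re.match` won't scan ahead — the pattern has to work from the very first character.
The match spans [0:16] → '46u2cghjsdiikdd7'.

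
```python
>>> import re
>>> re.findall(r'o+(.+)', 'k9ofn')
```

The pattern matches one or more of a literal 'o'; then one or more of any character (captured).
Matches: at [2:5] match 'ofn', group 1 = 'fn'.
Because there's exactly one group, `findall` drops the full match and keeps group 1 from the one hit.

['fn']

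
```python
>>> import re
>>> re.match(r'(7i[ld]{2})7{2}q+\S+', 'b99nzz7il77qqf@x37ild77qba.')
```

None

`re.match` only tries the pattern at the start of the string.
Here the string doesn't start with a match, so the call returns None.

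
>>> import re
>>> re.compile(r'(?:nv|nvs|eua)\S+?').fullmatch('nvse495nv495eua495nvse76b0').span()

(0, 26)

`re.fullmatch` requires the pattern to consume the entire string.
The match spans [0:26] → 'nvse495nv495eua495nvse76b0'.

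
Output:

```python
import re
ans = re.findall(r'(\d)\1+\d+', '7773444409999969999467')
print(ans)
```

['7']

After group 1 captures some text, `\1` only succeeds where that same text appears again.
Scanning left to right: at [0:22] match '7773444409999969999467', group 1 = '7'.
`findall` collects group 1 from the one match (1 total).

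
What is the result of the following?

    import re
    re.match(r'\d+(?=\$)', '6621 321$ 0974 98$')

The positive lookaround only admits positions where the adjacent text matches; those characters stay outside the span.
`re.match` only tries the pattern at the start of the string.
Here the pattern fails at index 0, so the call returns None.

None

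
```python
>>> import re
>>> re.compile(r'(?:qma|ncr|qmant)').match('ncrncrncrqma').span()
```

(0, 3)

`match` is anchored at position 0; if the pattern doesn't fit there, it returns None.
The match spans [0:3] → 'ncr'.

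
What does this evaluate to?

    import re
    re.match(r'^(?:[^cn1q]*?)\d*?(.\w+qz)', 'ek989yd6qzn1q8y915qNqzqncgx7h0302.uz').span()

(0, 22)

`re.match` won't scan ahead — the pattern has to work from the very first character.
The match spans [0:22] → 'ek989yd6qzn1q8y915qNqz'.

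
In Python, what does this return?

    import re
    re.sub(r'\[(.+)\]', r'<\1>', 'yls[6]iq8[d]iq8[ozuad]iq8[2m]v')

`\1` in the replacement pulls in group 1's text for each match.

'yls<6]iq8[d]iq8[ozuad]iq8[2m>v'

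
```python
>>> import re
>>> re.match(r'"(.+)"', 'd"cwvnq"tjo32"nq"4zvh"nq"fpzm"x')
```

None

`re.match` won't scan ahead — the pattern has to work from the very first character.
Here position 0 doesn't satisfy it, so the call returns None.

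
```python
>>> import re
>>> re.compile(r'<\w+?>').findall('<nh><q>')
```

['<nh>', '<q>']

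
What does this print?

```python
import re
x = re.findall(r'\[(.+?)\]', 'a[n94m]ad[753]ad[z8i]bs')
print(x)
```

['n94m', '753', 'z8i']

One capturing group, so `findall` returns just the captured substring from each match — 3 in all.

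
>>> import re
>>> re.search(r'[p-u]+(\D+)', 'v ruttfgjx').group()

Pattern: one or more of a character in [p-u]; then one or more of a non-digit (captured).
`search` walks the string left to right and returns the first match it finds.
The match spans [2:10] → 'ruttfgjx'.
Captured: group 1 = 'fgjx'.

'ruttfgjx'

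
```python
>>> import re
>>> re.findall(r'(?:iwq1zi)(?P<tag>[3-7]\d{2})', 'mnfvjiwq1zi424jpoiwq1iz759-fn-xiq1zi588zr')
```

['424']

This matches the literal 'iwq', then the literal '1zi' (non-capturing group); then a character in [3-7], then exactly 2 of a digit (captured as 'tag').
Walking the string: at [5:14] match 'iwq1zi424', group 1 = '424'.
Because there's exactly one group, `findall` drops the full match and keeps group 1 from the one hit.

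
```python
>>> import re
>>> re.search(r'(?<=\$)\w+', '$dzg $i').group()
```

The lookaround is zero-width — it requires the adjacent text to match without consuming it, so the asserted text isn't part of the match.
`re.search` scans for the first position where the pattern succeeds.
The match spans [1:4] → 'dzg'.

'dzg'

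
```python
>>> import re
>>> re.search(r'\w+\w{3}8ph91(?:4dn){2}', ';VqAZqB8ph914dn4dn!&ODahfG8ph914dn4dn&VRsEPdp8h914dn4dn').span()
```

The match spans [1:18] → 'VqAZqB8ph914dn4dn'.

(1, 18)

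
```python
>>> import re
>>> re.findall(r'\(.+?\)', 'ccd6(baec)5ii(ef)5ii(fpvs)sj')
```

['(baec)', '(ef)', '(fpvs)']

The `?` after the quantifier makes it lazy — it takes as little as possible before letting the rest of the pattern try.
No capturing groups, so `findall` returns the 3 full match strings.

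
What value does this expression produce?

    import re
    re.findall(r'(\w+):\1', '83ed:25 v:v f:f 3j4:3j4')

After group 1 captures some text, `\1` only succeeds where that same text appears again.
Walking the string: at [8:11] match 'v:v', group 1 = 'v'; at [12:15] match 'f:f', group 1 = 'f'; at [16:23] match '3j4:3j4', group 1 = '3j4'.
Because there's exactly one group, `findall` drops the full match and keeps group 1 from each hit.

['v', 'f', '3j4']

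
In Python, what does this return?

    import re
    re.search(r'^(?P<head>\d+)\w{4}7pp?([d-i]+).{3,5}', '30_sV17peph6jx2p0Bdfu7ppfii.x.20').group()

This matches anchored at the start of the string; then one or more of a digit (captured as 'head'); then exactly 4 of a word character, then the literal '7p', then optionally the literal 'p'; then one or more of a character in [d-i] (captured); then 3 to 5 of any character.
The match spans [0:14] → '30_sV17peph6jx'.

'30_sV17peph6jx'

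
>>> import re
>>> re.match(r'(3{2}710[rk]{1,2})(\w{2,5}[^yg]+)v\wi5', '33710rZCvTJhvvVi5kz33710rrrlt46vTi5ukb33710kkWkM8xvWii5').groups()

('33710r', 'ZCvTJhvvVi5kz33710rrrlt46')

The match spans [0:35] → '33710rZCvTJhvvVi5kz33710rrrlt46vTi5'.
Captured: group 1 = '33710r', group 2 = 'ZCvTJhvvVi5kz33710rrrlt46'.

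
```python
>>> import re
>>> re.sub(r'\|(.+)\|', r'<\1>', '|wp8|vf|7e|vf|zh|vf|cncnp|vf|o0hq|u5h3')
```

The replacement refers to a captured group, so each match is rewritten using its own captured text.

'<wp8|vf|7e|vf|zh|vf|cncnp|vf|o0hq>u5h3'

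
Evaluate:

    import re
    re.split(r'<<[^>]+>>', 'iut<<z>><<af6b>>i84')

['iut', '', 'i84']

Each match becomes a cut point; 3 segments remain.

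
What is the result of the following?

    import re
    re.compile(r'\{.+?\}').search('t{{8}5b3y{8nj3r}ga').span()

Because the quantifier is non-greedy, it stops expanding at the earliest point where the rest of the pattern can succeed.
`search` walks the string left to right and returns the first match it finds.
The match spans [1:5] → '{{8}'.

(1, 5)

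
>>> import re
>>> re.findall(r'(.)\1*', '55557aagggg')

After group 1 captures some text, `\1` only succeeds where that same text appears again.
Scanning left to right: at [0:4] match '5555', group 1 = '5'; at [4:5] match '7', group 1 = '7'; at [5:7] match 'aa', group 1 = 'a'; at [7:11] match 'gggg', group 1 = 'g'.
One capturing group, so `findall` returns just the captured substring from each match — 4 in all.

['5', '7', 'a', 'g']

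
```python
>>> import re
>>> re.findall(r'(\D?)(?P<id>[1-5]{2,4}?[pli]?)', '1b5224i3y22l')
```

[('b', '52'), ('', '24i'), ('y', '22l')]

A non-greedy quantifier consumes as few characters as it can — just enough that the remainder of the pattern still matches from where it stops; whatever follows it matches normally.
Multiple groups make `findall` return tuples — one 2-tuple for each match.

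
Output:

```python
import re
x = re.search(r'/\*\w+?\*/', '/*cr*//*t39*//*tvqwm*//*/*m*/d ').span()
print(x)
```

(0, 6)

`re.search` tries every starting position until one works.
The match spans [0:6] → '/*cr*/'.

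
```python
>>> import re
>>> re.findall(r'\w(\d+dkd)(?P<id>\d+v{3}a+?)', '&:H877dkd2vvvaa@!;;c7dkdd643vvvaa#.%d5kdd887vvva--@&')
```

[('877dkd', '2vvva')]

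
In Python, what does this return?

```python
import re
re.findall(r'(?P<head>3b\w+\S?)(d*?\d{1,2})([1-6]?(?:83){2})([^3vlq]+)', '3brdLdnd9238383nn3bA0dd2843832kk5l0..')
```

[('3brdLdnd92', '3', '8383', 'nn')]

Multiple groups make `findall` return tuples — one 4-tuple for the one match.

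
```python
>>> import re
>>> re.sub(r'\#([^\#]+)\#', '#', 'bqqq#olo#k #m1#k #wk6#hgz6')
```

Matches: at [4:9] → '#olo#'; at [11:15] → '#m1#'; at [17:22] → '#wk6#'.
`sub` substitutes '#' at each match site.

'bqqq#k #k #hgz6'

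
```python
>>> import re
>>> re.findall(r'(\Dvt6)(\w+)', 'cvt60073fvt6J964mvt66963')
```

[('cvt6', '0073fvt6J964mvt66963')]

Pattern: a non-digit, then the literal 'vt6' (captured); then one or more of a word character (captured).
Walking the string: at [0:24] match 'cvt60073fvt6J964mvt66963', groups = ('cvt6', '0073fvt6J964mvt66963').
`findall` packs the 2 group values into a tuple for every match.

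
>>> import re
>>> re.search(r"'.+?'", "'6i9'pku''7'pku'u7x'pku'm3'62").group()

"'6i9'"

`search` walks the string left to right and returns the first match it finds.
The match spans [0:5] → "'6i9'".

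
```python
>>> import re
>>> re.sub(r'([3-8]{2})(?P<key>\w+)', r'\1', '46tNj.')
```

'46.'

Each match is replaced using the text its own group 1 captured.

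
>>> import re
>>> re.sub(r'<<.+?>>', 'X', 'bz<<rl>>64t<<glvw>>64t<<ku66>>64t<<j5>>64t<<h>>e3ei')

'bzX64tX64tX64tX64tXe3ei'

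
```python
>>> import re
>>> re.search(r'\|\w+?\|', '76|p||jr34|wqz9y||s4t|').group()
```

'|p|'

`search` walks the string left to right and returns the first match it finds.
The match spans [2:5] → '|p|'.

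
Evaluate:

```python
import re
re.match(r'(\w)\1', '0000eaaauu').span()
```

(0, 2)

`\1` has to match the exact text group 1 already captured.
With `match`, the pattern is implicitly anchored at the beginning.
The match spans [0:2] → '00'.
Captured: group 1 = '0'.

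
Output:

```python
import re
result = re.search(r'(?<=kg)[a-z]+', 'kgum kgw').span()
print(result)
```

Lookahead/lookbehind check context without consuming it, so the matched span excludes the asserted characters.
The match spans [2:4] → 'um'.

(2, 4)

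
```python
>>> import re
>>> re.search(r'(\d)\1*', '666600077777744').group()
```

`\1` has to match the exact text group 1 already captured.
The match spans [0:4] → '6666'.

'6666'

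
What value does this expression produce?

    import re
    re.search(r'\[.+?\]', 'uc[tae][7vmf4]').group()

The `?` after the quantifier makes it lazy — it takes as little as possible before letting the rest of the pattern try.
The match spans [2:7] → '[tae]'.

'[tae]'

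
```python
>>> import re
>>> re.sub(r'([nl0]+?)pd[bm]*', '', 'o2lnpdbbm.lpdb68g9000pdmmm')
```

'o2.68g9'

The pattern matches one or more of one of [nl0] (lazy) (captured); then the literal 'pd', then zero or more of one of [bm].
Matches: at [2:9] → 'lnpdbbm'; at [10:14] → 'lpdb'; at [18:26] → '000pdmmm'.
`sub` substitutes '' at each match site.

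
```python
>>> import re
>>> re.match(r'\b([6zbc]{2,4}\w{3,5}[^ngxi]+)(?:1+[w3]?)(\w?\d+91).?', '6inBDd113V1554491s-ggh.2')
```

None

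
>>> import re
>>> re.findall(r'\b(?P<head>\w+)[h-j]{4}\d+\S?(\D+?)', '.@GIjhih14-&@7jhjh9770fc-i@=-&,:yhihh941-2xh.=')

Pattern: a word boundary (`\b`, zero-width); then one or more of a word character (captured as 'head'); then exactly 4 of a character in [h-j], then one or more of a digit, then optionally a non-whitespace character; then one or more of a non-digit (lazy) (captured).
`findall` packs the 2 group values into a tuple for every match.

[('GI', '&'), ('7', 'c'), ('y', '-')]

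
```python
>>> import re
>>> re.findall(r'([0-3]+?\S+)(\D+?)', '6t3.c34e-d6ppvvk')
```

[('3.c34e-d6ppvv', 'k')]

2 groups means the one result is a tuple of 2 captured strings — 1 here.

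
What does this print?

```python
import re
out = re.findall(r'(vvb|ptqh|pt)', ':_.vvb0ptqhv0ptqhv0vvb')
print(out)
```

['vvb', 'ptqh', 'ptqh', 'vvb']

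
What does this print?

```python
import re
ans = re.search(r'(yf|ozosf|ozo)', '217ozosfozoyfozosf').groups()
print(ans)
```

The match spans [3:8] → 'ozosf'.
Captured: group 1 = 'ozosf'.

('ozosf',)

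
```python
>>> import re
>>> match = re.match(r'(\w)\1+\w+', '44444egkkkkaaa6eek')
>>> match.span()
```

With `match`, the pattern is implicitly anchored at the beginning.
The match spans [0:18] → '44444egkkkkaaa6eek'.

(0, 18)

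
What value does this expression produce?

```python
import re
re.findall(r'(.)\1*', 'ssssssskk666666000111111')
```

`\1` has to match the exact text group 1 already captured.
Scanning left to right: at [0:7] match 'sssssss', group 1 = 's'; at [7:9] match 'kk', group 1 = 'k'; at [9:15] match '666666', group 1 = '6'; at [15:18] match '000', group 1 = '0'; at [18:24] match '111111', group 1 = '1'.
One capturing group, so `findall` returns just the captured substring from each match — 5 in all.

['s', 'k', '6', '0', '1']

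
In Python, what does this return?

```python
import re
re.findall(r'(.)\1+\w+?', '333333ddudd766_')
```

['3', 'd', '6']

The backreference `\1` re-matches whatever the first group consumed, character for character.
Walking the string: at [0:7] match '333333d', group 1 = '3'; at [9:12] match 'dd7', group 1 = 'd'; at [12:15] match '66_', group 1 = '6'.
`findall` collects group 1 from each match (3 total).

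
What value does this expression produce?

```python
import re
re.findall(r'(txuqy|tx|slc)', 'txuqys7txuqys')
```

Alternation tries branches left to right and keeps the first one that lets the overall match succeed at that position.
Walking the string: at [0:5] match 'txuqy', group 1 = 'txuqy'; at [7:12] match 'txuqy', group 1 = 'txuqy'.
Because there's exactly one group, `findall` drops the full match and keeps group 1 from each hit.

['txuqy', 'txuqy']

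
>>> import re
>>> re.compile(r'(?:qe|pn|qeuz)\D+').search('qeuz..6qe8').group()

'qeuz..'

Unlike `match`, `search` isn't anchored — it looks for the pattern anywhere in the string.
The match spans [0:6] → 'qeuz..'.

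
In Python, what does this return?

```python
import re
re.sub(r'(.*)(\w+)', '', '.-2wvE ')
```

' '

Pattern: zero or more of any character (captured); then one or more of a word character (captured).
`sub` substitutes '' at each match site.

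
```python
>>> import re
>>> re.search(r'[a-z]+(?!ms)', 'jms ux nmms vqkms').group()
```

The negative lookahead/lookbehind blocks any match where the forbidden context is present.
The match spans [0:3] → 'jms'.

'jms'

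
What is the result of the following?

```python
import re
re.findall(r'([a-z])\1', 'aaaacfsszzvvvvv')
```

['a', 'a', 's', 'z', 'v', 'v']

A backreference is literal: `\1` must see the identical characters the first group matched.
`findall` collects group 1 from each match (6 total).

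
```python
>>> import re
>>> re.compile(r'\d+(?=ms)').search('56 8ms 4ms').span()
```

(3, 4)

The lookaround is zero-width — it requires the adjacent text to match without consuming it, so the asserted text isn't part of the match.
The match spans [3:4] → '8'.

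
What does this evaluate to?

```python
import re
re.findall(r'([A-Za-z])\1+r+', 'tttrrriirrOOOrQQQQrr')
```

`\1` has to match the exact text group 1 already captured.
Scanning left to right: at [0:6] match 'tttrrr', group 1 = 't'; at [6:10] match 'iirr', group 1 = 'i'; at [10:14] match 'OOOr', group 1 = 'O'; at [14:20] match 'QQQQrr', group 1 = 'Q'.
One capturing group, so `findall` returns just the captured substring from each match — 4 in all.

['t', 'i', 'O', 'Q']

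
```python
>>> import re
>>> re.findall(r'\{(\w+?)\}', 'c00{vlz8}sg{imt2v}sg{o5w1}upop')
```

Because there's exactly one group, `findall` drops the full match and keeps group 1 from each hit.

['vlz8', 'imt2v', 'o5w1']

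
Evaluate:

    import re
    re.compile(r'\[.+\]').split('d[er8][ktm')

['d', '[ktm']

Splitting on the pattern gives 2 pieces.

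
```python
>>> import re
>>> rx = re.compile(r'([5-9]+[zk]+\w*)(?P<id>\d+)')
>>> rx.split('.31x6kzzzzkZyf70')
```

['.31x', '6kzzzzkZyf7', '0', '']

This matches one or more of a character in [5-9], then one or more of one of [zk], then zero or more of a word character (captured); then one or more of a digit (captured as 'id').
Matches to split on: at [4:16] → '6kzzzzkZyf70'.
Because the pattern has a capturing group, `split` also inserts each captured text between the pieces.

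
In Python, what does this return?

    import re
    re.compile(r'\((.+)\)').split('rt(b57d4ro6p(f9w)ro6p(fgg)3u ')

['rt', 'b57d4ro6p(f9w)ro6p(fgg', '3u ']

The group in the pattern means `split` returns the separators' captures alongside the pieces.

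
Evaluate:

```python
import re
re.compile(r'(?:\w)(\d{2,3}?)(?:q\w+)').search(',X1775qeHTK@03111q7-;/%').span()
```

(2, 11)

The pattern matches a word character (non-capturing group); then 2 to 3 of a digit (lazy) (captured); then a literal 'q', then one or more of a word character (non-capturing group).
Unlike `match`, `search` isn't anchored — it looks for the pattern anywhere in the string.
The match spans [2:11] → '1775qeHTK'.
Captured: group 1 = '775'.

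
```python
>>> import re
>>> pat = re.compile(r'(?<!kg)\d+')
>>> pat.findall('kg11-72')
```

['1', '72']

The negative lookahead/lookbehind blocks any match where the forbidden context is present.
Walking the string: at [3:4] → '1'; at [5:7] → '72'.
No capturing groups, so `findall` returns the 2 full match strings.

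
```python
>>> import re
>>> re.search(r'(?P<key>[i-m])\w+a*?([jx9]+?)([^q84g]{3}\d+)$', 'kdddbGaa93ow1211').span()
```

The pattern matches a character in [i-m] (captured as 'key'); then one or more of a word character, then zero or more of the literal 'a' (lazy); then one or more of one of [jx9] (lazy) (captured); then exactly 3 of any character except [q84g], then one or more of a digit (captured); then anchored at the end.
`search` walks the string left to right and returns the first match it finds.
The match spans [0:16] → 'kdddbGaa93ow1211'.
Captured: group 1 = 'k', group 2 = '9', group 3 = '3ow1211'.

(0, 16)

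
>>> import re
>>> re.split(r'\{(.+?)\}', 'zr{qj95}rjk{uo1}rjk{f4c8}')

['zr', 'qj95', 'rjk', 'uo1', 'rjk', 'f4c8', '']

With the lazy modifier that quantifier settles for the fewest repetitions that let the rest of the pattern succeed (the atoms after it are unaffected and can still be greedy).
Because the pattern has a capturing group, `split` also inserts each captured text between the pieces.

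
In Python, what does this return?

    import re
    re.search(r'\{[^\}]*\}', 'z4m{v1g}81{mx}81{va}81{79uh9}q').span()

(3, 8)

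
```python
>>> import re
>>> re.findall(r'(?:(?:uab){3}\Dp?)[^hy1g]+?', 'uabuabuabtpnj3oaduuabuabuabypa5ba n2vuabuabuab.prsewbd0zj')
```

The pattern matches the literal 'uab' repeated 3 times, then a non-digit, then optionally a literal 'p' (non-capturing group); then one or more of any character except [hy1g] (lazy).
With the lazy modifier that quantifier settles for the fewest repetitions that let the rest of the pattern succeed (the atoms after it are unaffected and can still be greedy).
Matches: at [0:12] → 'uabuabuabtpn'; at [18:30] → 'uabuabuabypa'; at [37:49] → 'uabuabuab.pr'.
`findall` yields the raw match text (3 of them) because the pattern has no groups.

['uabuabuabtpn', 'uabuabuabypa', 'uabuabuab.pr']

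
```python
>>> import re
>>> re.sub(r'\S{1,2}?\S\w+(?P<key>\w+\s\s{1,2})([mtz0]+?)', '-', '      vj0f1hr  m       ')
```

The pattern matches 1 to 2 of a non-whitespace character (lazy), then a non-whitespace character, then one or more of a word character; then one or more of a word character, then whitespace, then 1 to 2 of whitespace (captured as 'key'); then one or more of one of [mtz0] (lazy) (captured).
Matches: at [6:16] → 'vj0f1hr  m'.
`sub` substitutes '-' at each match site.

'      -       '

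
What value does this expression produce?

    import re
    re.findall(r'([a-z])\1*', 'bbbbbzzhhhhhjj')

['b', 'z', 'h', 'j']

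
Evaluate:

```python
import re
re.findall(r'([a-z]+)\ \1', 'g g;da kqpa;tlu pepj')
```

['g']

After group 1 captures some text, `\1` only succeeds where that same text appears again.
One capturing group, so `findall` returns just the captured substring from the one match — 1 in all.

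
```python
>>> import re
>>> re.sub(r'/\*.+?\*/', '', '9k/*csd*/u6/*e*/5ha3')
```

'9ku65ha3'

Every occurrence is swapped for ''.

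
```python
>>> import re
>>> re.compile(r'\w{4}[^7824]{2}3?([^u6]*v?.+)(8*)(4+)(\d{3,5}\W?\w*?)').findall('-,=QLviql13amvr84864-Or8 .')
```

Pattern: exactly 4 of a word character, then exactly 2 of any character except [7824], then optionally a literal '3'; then zero or more of any character except [u6], then optionally a literal 'v', then one or more of any character (captured); then zero or more of a literal '8' (captured); then one or more of a literal '4' (captured); then 3 to 5 of a digit, then optionally a non-word character, then zero or more of a word character (lazy) (captured).
Because the quantifier is non-greedy, it stops expanding at the earliest point where the rest of the pattern can succeed.
Walking the string: at [3:21] match 'QLviql13amvr84864-', groups = ('13amvr8', '', '4', '864-').
`findall` packs the 4 group values into a tuple for every match.

[('13amvr8', '', '4', '864-')]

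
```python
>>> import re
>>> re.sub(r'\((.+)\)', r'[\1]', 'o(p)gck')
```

'o[p]gck'

`\1` in the replacement pulls in group 1's text for each match.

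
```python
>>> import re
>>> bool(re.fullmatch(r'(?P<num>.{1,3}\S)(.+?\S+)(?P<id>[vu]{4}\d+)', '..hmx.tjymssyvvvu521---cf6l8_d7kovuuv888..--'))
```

`re.fullmatch` requires the pattern to consume the entire string.
Here there's no way to consume every character, so the call returns None, and `bool(None)` is False.

False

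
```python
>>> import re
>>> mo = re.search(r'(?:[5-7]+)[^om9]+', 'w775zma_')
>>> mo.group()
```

Pattern: one or more of a character in [5-7] (non-capturing group); then one or more of any character except [om9].
`search` walks the string left to right and returns the first match it finds.
The match spans [1:5] → '775z'.

'775z'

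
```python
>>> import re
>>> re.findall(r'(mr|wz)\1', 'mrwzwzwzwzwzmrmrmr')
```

['wz', 'wz', 'mr']

A backreference is literal: `\1` must see the identical characters the first group matched.
Scanning left to right: at [2:6] match 'wzwz', group 1 = 'wz'; at [6:10] match 'wzwz', group 1 = 'wz'; at [12:16] match 'mrmr', group 1 = 'mr'.
One capturing group, so `findall` returns just the captured substring from each match — 3 in all.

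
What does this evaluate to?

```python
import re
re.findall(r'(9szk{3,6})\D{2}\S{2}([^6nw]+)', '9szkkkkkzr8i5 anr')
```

[('9szkkkkk', '5 a')]

The pattern matches the literal '9sz', then 3 to 6 of the literal 'k' (captured); then exactly 2 of a non-digit, then exactly 2 of a non-whitespace character; then one or more of any character except [6nw] (captured).
With 2 capturing groups, `findall` returns a 2-tuple per match.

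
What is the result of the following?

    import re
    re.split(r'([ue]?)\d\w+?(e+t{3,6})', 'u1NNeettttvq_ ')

A `+?`/`*?`/`{m,n}?` starts at its minimum and grows only as far as needed for what follows to match.
Because the pattern has a capturing group, `split` also inserts each captured text between the pieces.

['', 'u', 'eetttt', 'vq_ ']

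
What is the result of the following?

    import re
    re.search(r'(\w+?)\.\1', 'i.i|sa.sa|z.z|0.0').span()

(0, 3)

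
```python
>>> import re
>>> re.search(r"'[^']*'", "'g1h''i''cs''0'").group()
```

"'g1h'"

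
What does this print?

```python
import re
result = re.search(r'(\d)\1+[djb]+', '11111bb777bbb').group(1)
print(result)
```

1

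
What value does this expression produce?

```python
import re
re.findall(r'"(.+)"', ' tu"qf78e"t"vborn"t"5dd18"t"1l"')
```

Because there's exactly one group, `findall` drops the full match and keeps group 1 from the one hit.

['qf78e"t"vborn"t"5dd18"t"1l']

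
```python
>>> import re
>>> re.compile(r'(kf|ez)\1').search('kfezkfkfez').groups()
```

`\1` is not a pattern — it's the concrete string captured by group 1, re-applied verbatim.
Unlike `match`, `search` isn't anchored — it looks for the pattern anywhere in the string.
The match spans [4:8] → 'kfkf'.
Captured: group 1 = 'kf'.

('kf',)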